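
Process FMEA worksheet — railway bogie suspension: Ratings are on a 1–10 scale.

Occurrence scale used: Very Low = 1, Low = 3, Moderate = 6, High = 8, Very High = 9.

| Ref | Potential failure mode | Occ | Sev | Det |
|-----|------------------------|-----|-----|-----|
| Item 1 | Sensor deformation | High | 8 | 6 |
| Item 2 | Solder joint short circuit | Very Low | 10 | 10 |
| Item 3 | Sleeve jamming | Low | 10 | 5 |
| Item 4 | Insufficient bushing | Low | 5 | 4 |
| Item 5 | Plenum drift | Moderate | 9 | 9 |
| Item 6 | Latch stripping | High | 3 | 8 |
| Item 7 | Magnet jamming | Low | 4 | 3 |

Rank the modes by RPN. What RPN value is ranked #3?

RPN = Severity × Occurrence × Detection:
  Item 1: 8 × 8 × 6 = 384
  Item 2: 10 × 1 × 10 = 100
  Item 3: 10 × 3 × 5 = 150
  Item 4: 5 × 3 × 4 = 60
  Item 5: 9 × 6 × 9 = 486
  Item 6: 3 × 8 × 8 = 192
  Item 7: 4 × 3 × 3 = 36
Sorted descending: 486, 384, 192, 150, 100, 60, 36.
The third-highest RPN is 192 (Item 6).

192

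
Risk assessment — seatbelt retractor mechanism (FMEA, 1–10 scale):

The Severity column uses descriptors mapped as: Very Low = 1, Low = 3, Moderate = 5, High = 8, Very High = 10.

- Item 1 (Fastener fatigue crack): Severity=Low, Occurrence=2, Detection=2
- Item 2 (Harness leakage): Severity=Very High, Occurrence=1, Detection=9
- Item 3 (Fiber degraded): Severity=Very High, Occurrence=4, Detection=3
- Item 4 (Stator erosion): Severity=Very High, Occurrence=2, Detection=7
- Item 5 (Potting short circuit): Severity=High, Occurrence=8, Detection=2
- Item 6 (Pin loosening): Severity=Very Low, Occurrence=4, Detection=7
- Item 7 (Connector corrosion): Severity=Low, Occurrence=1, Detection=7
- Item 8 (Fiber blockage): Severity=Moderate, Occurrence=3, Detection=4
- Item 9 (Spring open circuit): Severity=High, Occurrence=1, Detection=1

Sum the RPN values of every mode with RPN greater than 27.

RPN = Severity × Occurrence × Detection:
  Item 1: 3 × 2 × 2 = 12
  Item 2: 10 × 1 × 9 = 90
  Item 3: 10 × 4 × 3 = 120
  Item 4: 10 × 2 × 7 = 140
  Item 5: 8 × 8 × 2 = 128
  Item 6: 1 × 4 × 7 = 28
  Item 7: 3 × 1 × 7 = 21
  Item 8: 5 × 3 × 4 = 60
  Item 9: 8 × 1 × 1 = 8
RPN > 27: Item 2 (90), Item 3 (120), Item 4 (140), Item 5 (128), Item 6 (28), Item 8 (60).
Sum: 90 + 120 + 140 + 128 + 28 + 60 = 566.

566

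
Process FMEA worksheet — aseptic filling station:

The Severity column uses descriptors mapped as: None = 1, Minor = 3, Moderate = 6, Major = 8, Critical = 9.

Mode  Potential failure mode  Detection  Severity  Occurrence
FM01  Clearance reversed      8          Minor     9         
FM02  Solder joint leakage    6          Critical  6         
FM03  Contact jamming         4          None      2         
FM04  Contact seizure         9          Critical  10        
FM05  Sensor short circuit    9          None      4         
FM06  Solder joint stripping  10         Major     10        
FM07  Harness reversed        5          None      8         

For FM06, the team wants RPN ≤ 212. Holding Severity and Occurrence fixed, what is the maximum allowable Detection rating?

FM06: S=8, O=10, D=10 → current RPN = 800.
Fixed product = 80. Need 80 × D ≤ 212, so D ≤ 212/80 = 2.65.
Maximum integer Detection rating = 2 (gives RPN 160; D=3 would give 240 > 212).

2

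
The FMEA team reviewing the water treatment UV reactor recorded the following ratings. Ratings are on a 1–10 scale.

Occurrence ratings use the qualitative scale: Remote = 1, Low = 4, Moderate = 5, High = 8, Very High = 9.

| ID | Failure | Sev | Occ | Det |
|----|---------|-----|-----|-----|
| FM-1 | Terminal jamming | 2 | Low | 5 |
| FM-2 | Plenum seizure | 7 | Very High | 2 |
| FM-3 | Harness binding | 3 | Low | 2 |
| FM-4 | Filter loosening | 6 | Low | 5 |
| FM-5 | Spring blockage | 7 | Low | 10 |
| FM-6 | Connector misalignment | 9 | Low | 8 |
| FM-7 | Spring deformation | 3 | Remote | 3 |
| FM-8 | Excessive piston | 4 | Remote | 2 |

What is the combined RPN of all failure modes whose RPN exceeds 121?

694

RPN = Severity × Occurrence × Detection:
  FM-1: 2 × 4 × 5 = 40
  FM-2: 7 × 9 × 2 = 126
  FM-3: 3 × 4 × 2 = 24
  FM-4: 6 × 4 × 5 = 120
  FM-5: 7 × 4 × 10 = 280
  FM-6: 9 × 4 × 8 = 288
  FM-7: 3 × 1 × 3 = 9
  FM-8: 4 × 1 × 2 = 8
RPN > 121: FM-2 (126), FM-5 (280), FM-6 (288).
Sum: 126 + 280 + 288 = 694.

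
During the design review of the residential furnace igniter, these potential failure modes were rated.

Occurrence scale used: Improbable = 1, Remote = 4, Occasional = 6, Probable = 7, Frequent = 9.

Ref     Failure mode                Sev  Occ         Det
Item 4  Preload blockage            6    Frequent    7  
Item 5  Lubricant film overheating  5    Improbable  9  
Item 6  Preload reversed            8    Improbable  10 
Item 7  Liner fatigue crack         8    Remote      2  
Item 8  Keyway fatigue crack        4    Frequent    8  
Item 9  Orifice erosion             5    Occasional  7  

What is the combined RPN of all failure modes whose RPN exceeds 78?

RPN = Severity × Occurrence × Detection:
  Item 4: 6 × 9 × 7 = 378
  Item 5: 5 × 1 × 9 = 45
  Item 6: 8 × 1 × 10 = 80
  Item 7: 8 × 4 × 2 = 64
  Item 8: 4 × 9 × 8 = 288
  Item 9: 5 × 6 × 7 = 210
RPN > 78: Item 4 (378), Item 6 (80), Item 8 (288), Item 9 (210).
Sum: 378 + 80 + 288 + 210 = 956.

956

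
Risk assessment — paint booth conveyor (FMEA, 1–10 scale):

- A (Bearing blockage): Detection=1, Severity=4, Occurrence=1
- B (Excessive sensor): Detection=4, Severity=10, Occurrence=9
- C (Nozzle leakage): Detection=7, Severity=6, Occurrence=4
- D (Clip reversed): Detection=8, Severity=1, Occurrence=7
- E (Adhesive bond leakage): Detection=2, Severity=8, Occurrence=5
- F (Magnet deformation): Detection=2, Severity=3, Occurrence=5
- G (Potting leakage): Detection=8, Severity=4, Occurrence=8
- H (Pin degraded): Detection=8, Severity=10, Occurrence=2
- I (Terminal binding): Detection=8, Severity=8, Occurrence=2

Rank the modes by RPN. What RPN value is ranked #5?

RPN = Severity × Occurrence × Detection:
  A: 4 × 1 × 1 = 4
  B: 10 × 9 × 4 = 360
  C: 6 × 4 × 7 = 168
  D: 1 × 7 × 8 = 56
  E: 8 × 5 × 2 = 80
  F: 3 × 5 × 2 = 30
  G: 4 × 8 × 8 = 256
  H: 10 × 2 × 8 = 160
  I: 8 × 2 × 8 = 128
Sorted descending: 360, 256, 168, 160, 128, 80, 56, 30, 4.
The fifth-highest RPN is 128 (I).

128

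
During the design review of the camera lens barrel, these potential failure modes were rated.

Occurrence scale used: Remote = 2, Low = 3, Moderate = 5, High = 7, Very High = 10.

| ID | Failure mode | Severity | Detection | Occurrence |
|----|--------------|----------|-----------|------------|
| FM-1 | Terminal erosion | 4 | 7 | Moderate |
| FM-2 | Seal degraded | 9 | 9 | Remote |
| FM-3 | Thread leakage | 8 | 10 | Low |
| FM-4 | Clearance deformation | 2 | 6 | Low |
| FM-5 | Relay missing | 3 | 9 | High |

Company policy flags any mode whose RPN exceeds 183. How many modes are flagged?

2

RPN = Severity × Occurrence × Detection:
  FM-1: 4 × 5 × 7 = 140
  FM-2: 9 × 2 × 9 = 162
  FM-3: 8 × 3 × 10 = 240
  FM-4: 2 × 3 × 6 = 36
  FM-5: 3 × 7 × 9 = 189
Modes with RPN > 183: FM-3 (240), FM-5 (189) → 2.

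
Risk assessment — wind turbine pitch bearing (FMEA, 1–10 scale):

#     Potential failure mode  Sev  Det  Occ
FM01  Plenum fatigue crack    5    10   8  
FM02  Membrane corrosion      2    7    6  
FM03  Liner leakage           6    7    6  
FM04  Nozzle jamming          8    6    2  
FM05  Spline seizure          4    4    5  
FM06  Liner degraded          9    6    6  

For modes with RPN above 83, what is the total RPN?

RPN = Severity × Occurrence × Detection:
  FM01: 5 × 8 × 10 = 400
  FM02: 2 × 6 × 7 = 84
  FM03: 6 × 6 × 7 = 252
  FM04: 8 × 2 × 6 = 96
  FM05: 4 × 5 × 4 = 80
  FM06: 9 × 6 × 6 = 324
RPN > 83: FM01 (400), FM02 (84), FM03 (252), FM04 (96), FM06 (324).
Sum: 400 + 84 + 252 + 96 + 324 = 1156.

1156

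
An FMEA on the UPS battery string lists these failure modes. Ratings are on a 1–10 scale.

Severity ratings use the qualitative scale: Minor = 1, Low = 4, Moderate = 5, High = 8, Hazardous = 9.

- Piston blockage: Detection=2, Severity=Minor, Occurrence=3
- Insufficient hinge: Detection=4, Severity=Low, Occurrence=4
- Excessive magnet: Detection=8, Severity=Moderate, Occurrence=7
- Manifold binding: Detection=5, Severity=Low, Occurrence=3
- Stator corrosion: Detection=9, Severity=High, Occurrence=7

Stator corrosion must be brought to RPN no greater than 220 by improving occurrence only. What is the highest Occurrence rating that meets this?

Stator corrosion: S=8, O=7, D=9 → current RPN = 504.
Fixed product = 72. Need 72 × O ≤ 220, so O ≤ 220/72 = 3.06.
Maximum integer Occurrence rating = 3 (gives RPN 216; O=4 would give 288 > 220).

3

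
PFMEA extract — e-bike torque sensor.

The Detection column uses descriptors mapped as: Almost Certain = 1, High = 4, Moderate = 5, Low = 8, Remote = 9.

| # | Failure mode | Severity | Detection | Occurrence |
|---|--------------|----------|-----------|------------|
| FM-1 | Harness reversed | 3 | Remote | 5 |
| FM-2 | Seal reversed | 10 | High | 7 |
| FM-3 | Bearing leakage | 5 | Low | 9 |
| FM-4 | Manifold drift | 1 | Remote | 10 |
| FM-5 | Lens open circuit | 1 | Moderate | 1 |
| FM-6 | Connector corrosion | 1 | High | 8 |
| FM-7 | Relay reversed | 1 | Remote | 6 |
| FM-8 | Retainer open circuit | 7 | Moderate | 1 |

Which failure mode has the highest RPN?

RPN = Severity × Occurrence × Detection:
  FM-1: 3 × 5 × 9 = 135
  FM-2: 10 × 7 × 4 = 280
  FM-3: 5 × 9 × 8 = 360
  FM-4: 1 × 10 × 9 = 90
  FM-5: 1 × 1 × 5 = 5
  FM-6: 1 × 8 × 4 = 32
  FM-7: 1 × 6 × 9 = 54
  FM-8: 7 × 1 × 5 = 35
Highest RPN is 360 → FM-3.

FM-3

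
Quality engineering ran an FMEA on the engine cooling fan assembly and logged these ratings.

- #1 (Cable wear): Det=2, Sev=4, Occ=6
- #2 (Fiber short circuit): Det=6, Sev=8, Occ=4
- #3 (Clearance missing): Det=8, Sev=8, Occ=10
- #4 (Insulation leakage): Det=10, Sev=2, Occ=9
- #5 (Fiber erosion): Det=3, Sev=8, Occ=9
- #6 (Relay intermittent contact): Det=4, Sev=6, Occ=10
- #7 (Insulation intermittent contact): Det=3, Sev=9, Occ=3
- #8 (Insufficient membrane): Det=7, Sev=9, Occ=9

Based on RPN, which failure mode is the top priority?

#3

RPN = Severity × Occurrence × Detection:
  #1: 4 × 6 × 2 = 48
  #2: 8 × 4 × 6 = 192
  #3: 8 × 10 × 8 = 640
  #4: 2 × 9 × 10 = 180
  #5: 8 × 9 × 3 = 216
  #6: 6 × 10 × 4 = 240
  #7: 9 × 3 × 3 = 81
  #8: 9 × 9 × 7 = 567
Highest RPN is 640 → #3.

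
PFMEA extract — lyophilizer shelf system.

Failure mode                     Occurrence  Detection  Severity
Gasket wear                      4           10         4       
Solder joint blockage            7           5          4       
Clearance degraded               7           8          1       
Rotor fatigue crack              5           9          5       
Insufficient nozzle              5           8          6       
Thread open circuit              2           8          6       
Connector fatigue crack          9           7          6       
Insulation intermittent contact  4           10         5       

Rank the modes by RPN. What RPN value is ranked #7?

RPN = Severity × Occurrence × Detection:
  Gasket wear: 4 × 4 × 10 = 160
  Solder joint blockage: 4 × 7 × 5 = 140
  Clearance degraded: 1 × 7 × 8 = 56
  Rotor fatigue crack: 5 × 5 × 9 = 225
  Insufficient nozzle: 6 × 5 × 8 = 240
  Thread open circuit: 6 × 2 × 8 = 96
  Connector fatigue crack: 6 × 9 × 7 = 378
  Insulation intermittent contact: 5 × 4 × 10 = 200
Sorted descending: 378, 240, 225, 200, 160, 140, 96, 56.
The seventh-highest RPN is 96 (Thread open circuit).

96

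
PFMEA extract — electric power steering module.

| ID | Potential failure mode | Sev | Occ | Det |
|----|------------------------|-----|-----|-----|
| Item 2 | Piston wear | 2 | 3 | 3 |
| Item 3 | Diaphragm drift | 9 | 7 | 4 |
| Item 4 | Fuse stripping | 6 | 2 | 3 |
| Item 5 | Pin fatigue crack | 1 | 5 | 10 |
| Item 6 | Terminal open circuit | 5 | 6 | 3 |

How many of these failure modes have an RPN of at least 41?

3

RPN = Severity × Occurrence × Detection:
  Item 2: 2 × 3 × 3 = 18
  Item 3: 9 × 7 × 4 = 252
  Item 4: 6 × 2 × 3 = 36
  Item 5: 1 × 5 × 10 = 50
  Item 6: 5 × 6 × 3 = 90
Modes with RPN ≥ 41: Item 3 (252), Item 5 (50), Item 6 (90) → 3.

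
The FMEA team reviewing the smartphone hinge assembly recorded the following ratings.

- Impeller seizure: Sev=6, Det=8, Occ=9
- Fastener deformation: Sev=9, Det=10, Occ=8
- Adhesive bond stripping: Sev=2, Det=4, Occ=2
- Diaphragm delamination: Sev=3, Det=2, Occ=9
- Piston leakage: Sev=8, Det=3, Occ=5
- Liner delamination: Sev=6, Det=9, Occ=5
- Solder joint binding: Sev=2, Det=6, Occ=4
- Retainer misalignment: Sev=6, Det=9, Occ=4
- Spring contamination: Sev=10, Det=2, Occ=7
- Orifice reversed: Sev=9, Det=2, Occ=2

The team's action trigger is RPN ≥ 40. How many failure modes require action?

RPN = Severity × Occurrence × Detection:
  Impeller seizure: 6 × 9 × 8 = 432
  Fastener deformation: 9 × 8 × 10 = 720
  Adhesive bond stripping: 2 × 2 × 4 = 16
  Diaphragm delamination: 3 × 9 × 2 = 54
  Piston leakage: 8 × 5 × 3 = 120
  Liner delamination: 6 × 5 × 9 = 270
  Solder joint binding: 2 × 4 × 6 = 48
  Retainer misalignment: 6 × 4 × 9 = 216
  Spring contamination: 10 × 7 × 2 = 140
  Orifice reversed: 9 × 2 × 2 = 36
Modes with RPN ≥ 40: Impeller seizure (432), Fastener deformation (720), Diaphragm delamination (54), Piston leakage (120), Liner delamination (270), Solder joint binding (48), Retainer misalignment (216), Spring contamination (140) → 8.

8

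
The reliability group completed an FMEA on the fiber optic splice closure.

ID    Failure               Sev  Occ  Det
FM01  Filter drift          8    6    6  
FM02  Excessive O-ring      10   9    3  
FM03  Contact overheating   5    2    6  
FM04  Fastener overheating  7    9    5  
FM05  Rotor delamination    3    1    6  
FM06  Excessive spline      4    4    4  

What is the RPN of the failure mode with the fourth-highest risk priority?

64

RPN = Severity × Occurrence × Detection:
  FM01: 8 × 6 × 6 = 288
  FM02: 10 × 9 × 3 = 270
  FM03: 5 × 2 × 6 = 60
  FM04: 7 × 9 × 5 = 315
  FM05: 3 × 1 × 6 = 18
  FM06: 4 × 4 × 4 = 64
Sorted descending: 315, 288, 270, 64, 60, 18.
The fourth-highest RPN is 64 (FM06).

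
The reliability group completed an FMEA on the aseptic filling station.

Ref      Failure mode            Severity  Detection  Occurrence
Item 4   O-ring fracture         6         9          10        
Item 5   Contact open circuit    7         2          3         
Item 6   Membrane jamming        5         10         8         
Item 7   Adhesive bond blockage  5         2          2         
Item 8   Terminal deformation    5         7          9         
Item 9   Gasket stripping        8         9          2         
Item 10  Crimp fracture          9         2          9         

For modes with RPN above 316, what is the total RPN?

940

RPN = Severity × Occurrence × Detection:
  Item 4: 6 × 10 × 9 = 540
  Item 5: 7 × 3 × 2 = 42
  Item 6: 5 × 8 × 10 = 400
  Item 7: 5 × 2 × 2 = 20
  Item 8: 5 × 9 × 7 = 315
  Item 9: 8 × 2 × 9 = 144
  Item 10: 9 × 9 × 2 = 162
RPN > 316: Item 4 (540), Item 6 (400).
Sum: 540 + 400 = 940.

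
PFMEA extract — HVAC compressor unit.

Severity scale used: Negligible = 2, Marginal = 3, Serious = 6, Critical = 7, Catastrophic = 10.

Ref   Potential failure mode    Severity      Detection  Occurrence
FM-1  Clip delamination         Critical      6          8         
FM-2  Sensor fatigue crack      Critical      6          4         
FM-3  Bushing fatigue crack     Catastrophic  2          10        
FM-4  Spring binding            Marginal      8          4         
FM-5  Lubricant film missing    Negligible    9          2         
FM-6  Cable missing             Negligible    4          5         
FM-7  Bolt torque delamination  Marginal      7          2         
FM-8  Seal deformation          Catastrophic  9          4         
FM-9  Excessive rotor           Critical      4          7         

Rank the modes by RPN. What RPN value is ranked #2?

336

RPN = Severity × Occurrence × Detection:
  FM-1: 7 × 8 × 6 = 336
  FM-2: 7 × 4 × 6 = 168
  FM-3: 10 × 10 × 2 = 200
  FM-4: 3 × 4 × 8 = 96
  FM-5: 2 × 2 × 9 = 36
  FM-6: 2 × 5 × 4 = 40
  FM-7: 3 × 2 × 7 = 42
  FM-8: 10 × 4 × 9 = 360
  FM-9: 7 × 7 × 4 = 196
Sorted descending: 360, 336, 200, 196, 168, 96, 42, 40, 36.
The second-highest RPN is 336 (FM-1).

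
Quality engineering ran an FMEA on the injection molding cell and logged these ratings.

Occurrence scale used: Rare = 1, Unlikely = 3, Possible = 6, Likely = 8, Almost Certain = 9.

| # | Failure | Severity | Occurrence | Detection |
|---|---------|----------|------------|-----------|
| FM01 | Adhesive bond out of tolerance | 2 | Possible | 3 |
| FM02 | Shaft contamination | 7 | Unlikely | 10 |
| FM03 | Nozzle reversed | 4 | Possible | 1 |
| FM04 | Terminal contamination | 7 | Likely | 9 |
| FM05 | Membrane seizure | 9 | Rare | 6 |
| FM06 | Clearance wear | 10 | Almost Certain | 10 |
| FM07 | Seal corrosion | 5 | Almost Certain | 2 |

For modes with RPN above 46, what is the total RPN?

RPN = Severity × Occurrence × Detection:
  FM01: 2 × 6 × 3 = 36
  FM02: 7 × 3 × 10 = 210
  FM03: 4 × 6 × 1 = 24
  FM04: 7 × 8 × 9 = 504
  FM05: 9 × 1 × 6 = 54
  FM06: 10 × 9 × 10 = 900
  FM07: 5 × 9 × 2 = 90
RPN > 46: FM02 (210), FM04 (504), FM05 (54), FM06 (900), FM07 (90).
Sum: 210 + 504 + 54 + 900 + 90 = 1758.

1758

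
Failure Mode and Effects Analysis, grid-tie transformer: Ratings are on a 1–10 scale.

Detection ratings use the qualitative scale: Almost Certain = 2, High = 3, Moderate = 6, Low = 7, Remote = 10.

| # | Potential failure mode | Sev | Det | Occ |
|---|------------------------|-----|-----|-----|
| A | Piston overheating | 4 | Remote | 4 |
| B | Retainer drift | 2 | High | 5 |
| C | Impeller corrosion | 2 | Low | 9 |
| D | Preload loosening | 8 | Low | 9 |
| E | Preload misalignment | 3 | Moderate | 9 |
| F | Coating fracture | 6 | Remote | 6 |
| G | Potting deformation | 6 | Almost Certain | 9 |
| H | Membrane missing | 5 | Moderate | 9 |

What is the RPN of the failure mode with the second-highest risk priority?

RPN = Severity × Occurrence × Detection:
  A: 4 × 4 × 10 = 160
  B: 2 × 5 × 3 = 30
  C: 2 × 9 × 7 = 126
  D: 8 × 9 × 7 = 504
  E: 3 × 9 × 6 = 162
  F: 6 × 6 × 10 = 360
  G: 6 × 9 × 2 = 108
  H: 5 × 9 × 6 = 270
Sorted descending: 504, 360, 270, 162, 160, 126, 108, 30.
The second-highest RPN is 360 (F).

360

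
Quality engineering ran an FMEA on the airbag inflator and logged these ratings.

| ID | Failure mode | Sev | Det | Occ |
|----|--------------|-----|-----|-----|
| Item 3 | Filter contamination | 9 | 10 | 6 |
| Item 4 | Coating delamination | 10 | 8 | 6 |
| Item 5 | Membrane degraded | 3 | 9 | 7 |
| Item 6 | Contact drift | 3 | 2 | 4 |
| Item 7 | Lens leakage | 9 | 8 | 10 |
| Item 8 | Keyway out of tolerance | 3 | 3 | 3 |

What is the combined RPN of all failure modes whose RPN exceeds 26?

1956

RPN = Severity × Occurrence × Detection:
  Item 3: 9 × 6 × 10 = 540
  Item 4: 10 × 6 × 8 = 480
  Item 5: 3 × 7 × 9 = 189
  Item 6: 3 × 4 × 2 = 24
  Item 7: 9 × 10 × 8 = 720
  Item 8: 3 × 3 × 3 = 27
RPN > 26: Item 3 (540), Item 4 (480), Item 5 (189), Item 7 (720), Item 8 (27).
Sum: 540 + 480 + 189 + 720 + 27 = 1956.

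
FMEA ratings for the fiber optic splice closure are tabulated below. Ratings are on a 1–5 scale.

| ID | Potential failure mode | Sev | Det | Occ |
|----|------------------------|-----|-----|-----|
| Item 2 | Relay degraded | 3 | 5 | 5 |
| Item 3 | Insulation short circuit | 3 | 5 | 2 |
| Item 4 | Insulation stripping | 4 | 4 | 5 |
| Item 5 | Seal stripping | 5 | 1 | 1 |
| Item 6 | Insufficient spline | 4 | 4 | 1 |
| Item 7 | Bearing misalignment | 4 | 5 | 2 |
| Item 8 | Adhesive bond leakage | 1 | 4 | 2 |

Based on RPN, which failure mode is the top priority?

Item 4

RPN = Severity × Occurrence × Detection:
  Item 2: 3 × 5 × 5 = 75
  Item 3: 3 × 2 × 5 = 30
  Item 4: 4 × 5 × 4 = 80
  Item 5: 5 × 1 × 1 = 5
  Item 6: 4 × 1 × 4 = 16
  Item 7: 4 × 2 × 5 = 40
  Item 8: 1 × 2 × 4 = 8
Highest RPN is 80 → Item 4.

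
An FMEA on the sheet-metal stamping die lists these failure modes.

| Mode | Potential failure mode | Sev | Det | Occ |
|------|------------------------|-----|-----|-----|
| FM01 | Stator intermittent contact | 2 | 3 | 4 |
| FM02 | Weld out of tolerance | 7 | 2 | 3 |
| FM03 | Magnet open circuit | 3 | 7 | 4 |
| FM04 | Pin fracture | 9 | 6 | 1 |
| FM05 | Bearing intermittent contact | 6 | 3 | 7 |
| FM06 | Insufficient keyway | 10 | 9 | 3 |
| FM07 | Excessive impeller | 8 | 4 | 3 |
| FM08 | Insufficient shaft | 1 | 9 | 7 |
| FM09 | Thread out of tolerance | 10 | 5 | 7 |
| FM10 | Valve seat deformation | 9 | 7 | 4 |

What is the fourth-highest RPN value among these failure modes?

126

RPN = Severity × Occurrence × Detection:
  FM01: 2 × 4 × 3 = 24
  FM02: 7 × 3 × 2 = 42
  FM03: 3 × 4 × 7 = 84
  FM04: 9 × 1 × 6 = 54
  FM05: 6 × 7 × 3 = 126
  FM06: 10 × 3 × 9 = 270
  FM07: 8 × 3 × 4 = 96
  FM08: 1 × 7 × 9 = 63
  FM09: 10 × 7 × 5 = 350
  FM10: 9 × 4 × 7 = 252
Sorted descending: 350, 270, 252, 126, 96, 84, 63, 54, 42, 24.
The fourth-highest RPN is 126 (FM05).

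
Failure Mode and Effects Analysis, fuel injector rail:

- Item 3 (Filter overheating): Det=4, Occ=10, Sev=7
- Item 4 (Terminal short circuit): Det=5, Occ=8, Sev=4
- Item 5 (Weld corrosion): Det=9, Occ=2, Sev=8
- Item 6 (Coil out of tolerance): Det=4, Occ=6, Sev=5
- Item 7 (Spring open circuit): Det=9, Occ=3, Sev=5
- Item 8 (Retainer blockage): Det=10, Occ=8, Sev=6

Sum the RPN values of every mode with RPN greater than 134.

1199

RPN = Severity × Occurrence × Detection:
  Item 3: 7 × 10 × 4 = 280
  Item 4: 4 × 8 × 5 = 160
  Item 5: 8 × 2 × 9 = 144
  Item 6: 5 × 6 × 4 = 120
  Item 7: 5 × 3 × 9 = 135
  Item 8: 6 × 8 × 10 = 480
RPN > 134: Item 3 (280), Item 4 (160), Item 5 (144), Item 7 (135), Item 8 (480).
Sum: 280 + 160 + 144 + 135 + 480 = 1199.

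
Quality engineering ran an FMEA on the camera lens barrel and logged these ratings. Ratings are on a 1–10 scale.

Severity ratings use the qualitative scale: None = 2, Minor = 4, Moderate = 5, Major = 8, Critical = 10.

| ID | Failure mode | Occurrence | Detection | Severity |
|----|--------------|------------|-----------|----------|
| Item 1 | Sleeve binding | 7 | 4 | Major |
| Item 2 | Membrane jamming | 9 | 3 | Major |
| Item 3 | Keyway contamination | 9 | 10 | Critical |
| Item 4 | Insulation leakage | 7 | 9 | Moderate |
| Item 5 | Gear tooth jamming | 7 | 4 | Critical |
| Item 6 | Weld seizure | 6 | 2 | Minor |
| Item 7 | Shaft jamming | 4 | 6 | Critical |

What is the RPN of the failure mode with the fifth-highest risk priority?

RPN = Severity × Occurrence × Detection:
  Item 1: 8 × 7 × 4 = 224
  Item 2: 8 × 9 × 3 = 216
  Item 3: 10 × 9 × 10 = 900
  Item 4: 5 × 7 × 9 = 315
  Item 5: 10 × 7 × 4 = 280
  Item 6: 4 × 6 × 2 = 48
  Item 7: 10 × 4 × 6 = 240
Sorted descending: 900, 315, 280, 240, 224, 216, 48.
The fifth-highest RPN is 224 (Item 1).

224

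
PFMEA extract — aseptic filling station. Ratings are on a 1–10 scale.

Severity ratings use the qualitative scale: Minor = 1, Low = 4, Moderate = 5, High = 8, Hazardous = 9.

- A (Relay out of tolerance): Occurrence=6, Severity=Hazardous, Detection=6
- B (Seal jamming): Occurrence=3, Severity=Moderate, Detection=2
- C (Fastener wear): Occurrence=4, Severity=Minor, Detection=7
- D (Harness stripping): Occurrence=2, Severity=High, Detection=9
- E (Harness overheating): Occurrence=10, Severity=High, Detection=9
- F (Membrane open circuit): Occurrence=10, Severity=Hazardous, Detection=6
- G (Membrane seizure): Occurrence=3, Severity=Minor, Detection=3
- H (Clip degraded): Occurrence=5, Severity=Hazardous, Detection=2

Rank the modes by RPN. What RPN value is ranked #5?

90

RPN = Severity × Occurrence × Detection:
  A: 9 × 6 × 6 = 324
  B: 5 × 3 × 2 = 30
  C: 1 × 4 × 7 = 28
  D: 8 × 2 × 9 = 144
  E: 8 × 10 × 9 = 720
  F: 9 × 10 × 6 = 540
  G: 1 × 3 × 3 = 9
  H: 9 × 5 × 2 = 90
Sorted descending: 720, 540, 324, 144, 90, 30, 28, 9.
The fifth-highest RPN is 90 (H).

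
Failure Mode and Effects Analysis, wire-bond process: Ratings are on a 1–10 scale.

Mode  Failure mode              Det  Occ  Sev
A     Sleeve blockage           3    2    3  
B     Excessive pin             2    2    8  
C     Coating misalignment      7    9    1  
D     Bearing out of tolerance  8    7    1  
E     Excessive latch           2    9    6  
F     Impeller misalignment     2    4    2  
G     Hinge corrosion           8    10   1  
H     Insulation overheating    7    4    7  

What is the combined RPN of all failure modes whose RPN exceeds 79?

RPN = Severity × Occurrence × Detection:
  A: 3 × 2 × 3 = 18
  B: 8 × 2 × 2 = 32
  C: 1 × 9 × 7 = 63
  D: 1 × 7 × 8 = 56
  E: 6 × 9 × 2 = 108
  F: 2 × 4 × 2 = 16
  G: 1 × 10 × 8 = 80
  H: 7 × 4 × 7 = 196
RPN > 79: E (108), G (80), H (196).
Sum: 108 + 80 + 196 = 384.

384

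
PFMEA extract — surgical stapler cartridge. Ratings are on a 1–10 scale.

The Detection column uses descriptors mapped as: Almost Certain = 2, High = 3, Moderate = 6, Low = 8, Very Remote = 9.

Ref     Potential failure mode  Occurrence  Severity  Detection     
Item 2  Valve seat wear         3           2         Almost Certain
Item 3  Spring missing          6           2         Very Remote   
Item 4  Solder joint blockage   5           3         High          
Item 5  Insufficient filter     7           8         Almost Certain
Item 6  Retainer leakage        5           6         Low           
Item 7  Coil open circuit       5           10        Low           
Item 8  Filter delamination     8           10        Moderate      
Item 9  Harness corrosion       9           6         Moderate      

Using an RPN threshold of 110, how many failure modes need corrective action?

5

RPN = Severity × Occurrence × Detection:
  Item 2: 2 × 3 × 2 = 12
  Item 3: 2 × 6 × 9 = 108
  Item 4: 3 × 5 × 3 = 45
  Item 5: 8 × 7 × 2 = 112
  Item 6: 6 × 5 × 8 = 240
  Item 7: 10 × 5 × 8 = 400
  Item 8: 10 × 8 × 6 = 480
  Item 9: 6 × 9 × 6 = 324
Modes with RPN ≥ 110: Item 5 (112), Item 6 (240), Item 7 (400), Item 8 (480), Item 9 (324) → 5.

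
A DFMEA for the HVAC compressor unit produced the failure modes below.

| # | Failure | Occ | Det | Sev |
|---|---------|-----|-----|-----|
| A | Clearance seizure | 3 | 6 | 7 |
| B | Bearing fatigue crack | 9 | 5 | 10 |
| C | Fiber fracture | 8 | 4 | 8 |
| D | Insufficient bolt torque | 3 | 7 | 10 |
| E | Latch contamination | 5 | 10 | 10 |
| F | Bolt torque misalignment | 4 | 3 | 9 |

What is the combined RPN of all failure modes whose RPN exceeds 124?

RPN = Severity × Occurrence × Detection:
  A: 7 × 3 × 6 = 126
  B: 10 × 9 × 5 = 450
  C: 8 × 8 × 4 = 256
  D: 10 × 3 × 7 = 210
  E: 10 × 5 × 10 = 500
  F: 9 × 4 × 3 = 108
RPN > 124: A (126), B (450), C (256), D (210), E (500).
Sum: 126 + 450 + 256 + 210 + 500 = 1542.

1542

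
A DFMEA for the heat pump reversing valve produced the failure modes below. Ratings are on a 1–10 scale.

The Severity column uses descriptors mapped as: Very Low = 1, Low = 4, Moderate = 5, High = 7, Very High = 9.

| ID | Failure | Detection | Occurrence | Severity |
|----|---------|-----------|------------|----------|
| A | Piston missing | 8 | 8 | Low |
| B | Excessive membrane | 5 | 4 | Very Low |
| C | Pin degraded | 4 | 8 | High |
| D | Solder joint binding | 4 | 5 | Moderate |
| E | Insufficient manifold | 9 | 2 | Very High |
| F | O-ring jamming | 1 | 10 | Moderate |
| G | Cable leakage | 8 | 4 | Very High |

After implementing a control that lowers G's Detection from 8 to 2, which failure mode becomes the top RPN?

A

RPN = Severity × Occurrence × Detection:
  A: 4 × 8 × 8 = 256
  B: 1 × 4 × 5 = 20
  C: 7 × 8 × 4 = 224
  D: 5 × 5 × 4 = 100
  E: 9 × 2 × 9 = 162
  F: 5 × 10 × 1 = 50
  G: 9 × 4 × 8 = 288
After action: G → 9 × 4 × 2 = 72.
Revised RPNs: A=256, C=224, E=162, D=100, G=72, F=50, B=20.
Highest is now A (256).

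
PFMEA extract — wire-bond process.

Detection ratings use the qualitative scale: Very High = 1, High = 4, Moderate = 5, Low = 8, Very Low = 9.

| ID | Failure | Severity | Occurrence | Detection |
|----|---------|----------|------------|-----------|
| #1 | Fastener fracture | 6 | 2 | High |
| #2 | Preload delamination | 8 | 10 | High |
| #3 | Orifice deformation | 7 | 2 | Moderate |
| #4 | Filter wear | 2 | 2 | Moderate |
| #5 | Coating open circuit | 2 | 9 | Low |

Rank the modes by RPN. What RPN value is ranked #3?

RPN = Severity × Occurrence × Detection:
  #1: 6 × 2 × 4 = 48
  #2: 8 × 10 × 4 = 320
  #3: 7 × 2 × 5 = 70
  #4: 2 × 2 × 5 = 20
  #5: 2 × 9 × 8 = 144
Sorted descending: 320, 144, 70, 48, 20.
The third-highest RPN is 70 (#3).

70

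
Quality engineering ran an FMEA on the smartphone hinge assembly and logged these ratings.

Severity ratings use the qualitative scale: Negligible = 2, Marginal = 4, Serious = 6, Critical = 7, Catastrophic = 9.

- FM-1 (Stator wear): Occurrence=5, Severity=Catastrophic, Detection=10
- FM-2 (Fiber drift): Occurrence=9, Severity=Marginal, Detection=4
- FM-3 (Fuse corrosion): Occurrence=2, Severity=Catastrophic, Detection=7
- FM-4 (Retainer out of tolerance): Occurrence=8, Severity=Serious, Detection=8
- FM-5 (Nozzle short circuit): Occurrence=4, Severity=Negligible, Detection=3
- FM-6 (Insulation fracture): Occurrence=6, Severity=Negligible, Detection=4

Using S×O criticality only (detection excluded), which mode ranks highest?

Criticality = Severity × Occurrence:
  FM-1: 9 × 5 = 45
  FM-2: 4 × 9 = 36
  FM-3: 9 × 2 = 18
  FM-4: 6 × 8 = 48
  FM-5: 2 × 4 = 8
  FM-6: 2 × 6 = 12
Highest criticality is 48 → FM-4.

FM-4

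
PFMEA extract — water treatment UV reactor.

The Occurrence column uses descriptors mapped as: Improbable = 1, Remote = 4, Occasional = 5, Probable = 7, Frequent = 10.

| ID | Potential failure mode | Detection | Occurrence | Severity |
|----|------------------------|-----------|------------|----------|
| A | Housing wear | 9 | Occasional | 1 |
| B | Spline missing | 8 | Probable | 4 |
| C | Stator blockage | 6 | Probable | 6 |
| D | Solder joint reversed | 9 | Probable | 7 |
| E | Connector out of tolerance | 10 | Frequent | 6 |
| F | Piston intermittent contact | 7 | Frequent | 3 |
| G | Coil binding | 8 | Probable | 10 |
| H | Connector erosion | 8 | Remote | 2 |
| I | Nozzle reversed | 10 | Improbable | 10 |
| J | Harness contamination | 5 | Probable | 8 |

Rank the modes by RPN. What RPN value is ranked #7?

RPN = Severity × Occurrence × Detection:
  A: 1 × 5 × 9 = 45
  B: 4 × 7 × 8 = 224
  C: 6 × 7 × 6 = 252
  D: 7 × 7 × 9 = 441
  E: 6 × 10 × 10 = 600
  F: 3 × 10 × 7 = 210
  G: 10 × 7 × 8 = 560
  H: 2 × 4 × 8 = 64
  I: 10 × 1 × 10 = 100
  J: 8 × 7 × 5 = 280
Sorted descending: 600, 560, 441, 280, 252, 224, 210, 100, 64, 45.
The seventh-highest RPN is 210 (F).

210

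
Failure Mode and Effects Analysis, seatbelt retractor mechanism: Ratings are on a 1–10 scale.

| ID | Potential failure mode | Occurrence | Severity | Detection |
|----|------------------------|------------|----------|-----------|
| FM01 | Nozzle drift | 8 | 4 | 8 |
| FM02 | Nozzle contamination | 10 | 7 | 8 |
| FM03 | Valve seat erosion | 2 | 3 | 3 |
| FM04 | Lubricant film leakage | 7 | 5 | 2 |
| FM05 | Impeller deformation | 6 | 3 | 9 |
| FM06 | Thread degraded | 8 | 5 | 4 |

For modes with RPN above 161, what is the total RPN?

RPN = Severity × Occurrence × Detection:
  FM01: 4 × 8 × 8 = 256
  FM02: 7 × 10 × 8 = 560
  FM03: 3 × 2 × 3 = 18
  FM04: 5 × 7 × 2 = 70
  FM05: 3 × 6 × 9 = 162
  FM06: 5 × 8 × 4 = 160
RPN > 161: FM01 (256), FM02 (560), FM05 (162).
Sum: 256 + 560 + 162 = 978.

978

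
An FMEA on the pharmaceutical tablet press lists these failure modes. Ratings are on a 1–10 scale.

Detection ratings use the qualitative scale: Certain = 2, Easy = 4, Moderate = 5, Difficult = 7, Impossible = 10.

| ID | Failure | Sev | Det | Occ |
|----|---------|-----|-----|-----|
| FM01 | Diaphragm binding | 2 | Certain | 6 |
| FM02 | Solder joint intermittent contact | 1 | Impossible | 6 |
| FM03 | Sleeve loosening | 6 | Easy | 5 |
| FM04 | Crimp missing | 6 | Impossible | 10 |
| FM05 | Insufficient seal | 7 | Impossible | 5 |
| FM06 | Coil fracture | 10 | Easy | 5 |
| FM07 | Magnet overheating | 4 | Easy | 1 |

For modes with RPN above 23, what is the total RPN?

1354

RPN = Severity × Occurrence × Detection:
  FM01: 2 × 6 × 2 = 24
  FM02: 1 × 6 × 10 = 60
  FM03: 6 × 5 × 4 = 120
  FM04: 6 × 10 × 10 = 600
  FM05: 7 × 5 × 10 = 350
  FM06: 10 × 5 × 4 = 200
  FM07: 4 × 1 × 4 = 16
RPN > 23: FM01 (24), FM02 (60), FM03 (120), FM04 (600), FM05 (350), FM06 (200).
Sum: 24 + 60 + 120 + 600 + 350 + 200 = 1354.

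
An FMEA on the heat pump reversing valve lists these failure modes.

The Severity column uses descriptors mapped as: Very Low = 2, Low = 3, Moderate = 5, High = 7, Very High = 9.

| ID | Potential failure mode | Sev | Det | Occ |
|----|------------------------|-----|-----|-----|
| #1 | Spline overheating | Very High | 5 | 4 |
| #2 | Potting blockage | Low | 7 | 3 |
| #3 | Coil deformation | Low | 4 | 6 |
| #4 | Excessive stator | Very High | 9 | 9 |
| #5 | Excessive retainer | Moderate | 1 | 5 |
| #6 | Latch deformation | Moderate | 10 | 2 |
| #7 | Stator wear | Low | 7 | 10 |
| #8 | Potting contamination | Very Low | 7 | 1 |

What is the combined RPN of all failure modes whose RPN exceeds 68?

RPN = Severity × Occurrence × Detection:
  #1: 9 × 4 × 5 = 180
  #2: 3 × 3 × 7 = 63
  #3: 3 × 6 × 4 = 72
  #4: 9 × 9 × 9 = 729
  #5: 5 × 5 × 1 = 25
  #6: 5 × 2 × 10 = 100
  #7: 3 × 10 × 7 = 210
  #8: 2 × 1 × 7 = 14
RPN > 68: #1 (180), #3 (72), #4 (729), #6 (100), #7 (210).
Sum: 180 + 72 + 729 + 100 + 210 = 1291.

1291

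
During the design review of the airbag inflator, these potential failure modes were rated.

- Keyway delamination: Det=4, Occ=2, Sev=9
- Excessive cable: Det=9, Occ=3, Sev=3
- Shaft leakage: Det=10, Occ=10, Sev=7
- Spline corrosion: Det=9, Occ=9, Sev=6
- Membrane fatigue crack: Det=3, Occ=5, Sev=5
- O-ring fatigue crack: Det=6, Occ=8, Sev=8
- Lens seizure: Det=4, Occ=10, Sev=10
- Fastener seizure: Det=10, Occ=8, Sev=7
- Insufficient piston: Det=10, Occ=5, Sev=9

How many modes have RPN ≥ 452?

RPN = Severity × Occurrence × Detection:
  Keyway delamination: 9 × 2 × 4 = 72
  Excessive cable: 3 × 3 × 9 = 81
  Shaft leakage: 7 × 10 × 10 = 700
  Spline corrosion: 6 × 9 × 9 = 486
  Membrane fatigue crack: 5 × 5 × 3 = 75
  O-ring fatigue crack: 8 × 8 × 6 = 384
  Lens seizure: 10 × 10 × 4 = 400
  Fastener seizure: 7 × 8 × 10 = 560
  Insufficient piston: 9 × 5 × 10 = 450
Modes with RPN ≥ 452: Shaft leakage (700), Spline corrosion (486), Fastener seizure (560) → 3.

3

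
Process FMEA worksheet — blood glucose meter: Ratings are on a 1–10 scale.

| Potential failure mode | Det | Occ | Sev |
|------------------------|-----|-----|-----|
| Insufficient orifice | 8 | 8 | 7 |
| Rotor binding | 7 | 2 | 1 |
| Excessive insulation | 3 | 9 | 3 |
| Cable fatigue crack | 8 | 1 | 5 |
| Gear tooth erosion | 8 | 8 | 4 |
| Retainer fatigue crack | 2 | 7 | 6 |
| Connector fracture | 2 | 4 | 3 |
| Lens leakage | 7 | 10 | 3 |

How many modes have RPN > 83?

RPN = Severity × Occurrence × Detection:
  Insufficient orifice: 7 × 8 × 8 = 448
  Rotor binding: 1 × 2 × 7 = 14
  Excessive insulation: 3 × 9 × 3 = 81
  Cable fatigue crack: 5 × 1 × 8 = 40
  Gear tooth erosion: 4 × 8 × 8 = 256
  Retainer fatigue crack: 6 × 7 × 2 = 84
  Connector fracture: 3 × 4 × 2 = 24
  Lens leakage: 3 × 10 × 7 = 210
Modes with RPN > 83: Insufficient orifice (448), Gear tooth erosion (256), Retainer fatigue crack (84), Lens leakage (210) → 4.

4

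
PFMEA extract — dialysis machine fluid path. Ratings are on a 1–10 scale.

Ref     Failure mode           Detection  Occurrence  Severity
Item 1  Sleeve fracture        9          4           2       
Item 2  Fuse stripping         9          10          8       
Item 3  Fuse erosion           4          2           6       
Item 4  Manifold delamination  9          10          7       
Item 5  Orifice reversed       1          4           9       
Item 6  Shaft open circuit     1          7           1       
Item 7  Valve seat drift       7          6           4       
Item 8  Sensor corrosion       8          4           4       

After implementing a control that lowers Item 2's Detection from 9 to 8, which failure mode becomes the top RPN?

RPN = Severity × Occurrence × Detection:
  Item 1: 2 × 4 × 9 = 72
  Item 2: 8 × 10 × 9 = 720
  Item 3: 6 × 2 × 4 = 48
  Item 4: 7 × 10 × 9 = 630
  Item 5: 9 × 4 × 1 = 36
  Item 6: 1 × 7 × 1 = 7
  Item 7: 4 × 6 × 7 = 168
  Item 8: 4 × 4 × 8 = 128
After action: Item 2 → 8 × 10 × 8 = 640.
Revised RPNs: Item 2=640, Item 4=630, Item 7=168, Item 8=128, Item 1=72, Item 3=48, Item 5=36, Item 6=7.
Highest is now Item 2 (640).

Item 2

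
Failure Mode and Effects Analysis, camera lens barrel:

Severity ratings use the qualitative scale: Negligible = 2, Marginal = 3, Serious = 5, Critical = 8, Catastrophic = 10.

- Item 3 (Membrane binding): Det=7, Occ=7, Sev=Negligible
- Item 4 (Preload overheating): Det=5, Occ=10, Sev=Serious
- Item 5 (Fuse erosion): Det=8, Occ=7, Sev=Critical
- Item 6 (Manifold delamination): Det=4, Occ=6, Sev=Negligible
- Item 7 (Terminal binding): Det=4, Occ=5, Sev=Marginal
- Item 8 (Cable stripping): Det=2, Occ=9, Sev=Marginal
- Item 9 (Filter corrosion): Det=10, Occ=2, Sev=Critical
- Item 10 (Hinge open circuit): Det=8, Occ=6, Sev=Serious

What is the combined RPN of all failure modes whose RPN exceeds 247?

RPN = Severity × Occurrence × Detection:
  Item 3: 2 × 7 × 7 = 98
  Item 4: 5 × 10 × 5 = 250
  Item 5: 8 × 7 × 8 = 448
  Item 6: 2 × 6 × 4 = 48
  Item 7: 3 × 5 × 4 = 60
  Item 8: 3 × 9 × 2 = 54
  Item 9: 8 × 2 × 10 = 160
  Item 10: 5 × 6 × 8 = 240
RPN > 247: Item 4 (250), Item 5 (448).
Sum: 250 + 448 = 698.

698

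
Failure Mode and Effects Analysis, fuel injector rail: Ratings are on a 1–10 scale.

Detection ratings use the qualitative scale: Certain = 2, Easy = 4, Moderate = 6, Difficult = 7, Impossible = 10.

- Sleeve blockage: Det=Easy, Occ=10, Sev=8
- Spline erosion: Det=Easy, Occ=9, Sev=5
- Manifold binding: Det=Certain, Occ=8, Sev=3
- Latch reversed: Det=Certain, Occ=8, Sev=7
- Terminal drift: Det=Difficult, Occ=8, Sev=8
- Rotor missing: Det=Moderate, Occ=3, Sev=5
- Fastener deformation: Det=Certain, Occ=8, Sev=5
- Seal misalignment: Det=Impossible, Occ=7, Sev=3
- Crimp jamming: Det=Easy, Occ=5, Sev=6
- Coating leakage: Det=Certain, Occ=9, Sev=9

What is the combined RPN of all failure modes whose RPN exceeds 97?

1552

RPN = Severity × Occurrence × Detection:
  Sleeve blockage: 8 × 10 × 4 = 320
  Spline erosion: 5 × 9 × 4 = 180
  Manifold binding: 3 × 8 × 2 = 48
  Latch reversed: 7 × 8 × 2 = 112
  Terminal drift: 8 × 8 × 7 = 448
  Rotor missing: 5 × 3 × 6 = 90
  Fastener deformation: 5 × 8 × 2 = 80
  Seal misalignment: 3 × 7 × 10 = 210
  Crimp jamming: 6 × 5 × 4 = 120
  Coating leakage: 9 × 9 × 2 = 162
RPN > 97: Sleeve blockage (320), Spline erosion (180), Latch reversed (112), Terminal drift (448), Seal misalignment (210), Crimp jamming (120), Coating leakage (162).
Sum: 320 + 180 + 112 + 448 + 210 + 120 + 162 = 1552.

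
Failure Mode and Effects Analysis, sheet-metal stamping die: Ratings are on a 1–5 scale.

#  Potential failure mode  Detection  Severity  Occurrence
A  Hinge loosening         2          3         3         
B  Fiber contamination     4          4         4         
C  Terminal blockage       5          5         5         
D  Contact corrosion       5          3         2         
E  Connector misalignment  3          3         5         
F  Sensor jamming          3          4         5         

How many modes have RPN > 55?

3

RPN = Severity × Occurrence × Detection:
  A: 3 × 3 × 2 = 18
  B: 4 × 4 × 4 = 64
  C: 5 × 5 × 5 = 125
  D: 3 × 2 × 5 = 30
  E: 3 × 5 × 3 = 45
  F: 4 × 5 × 3 = 60
Modes with RPN > 55: B (64), C (125), F (60) → 3.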